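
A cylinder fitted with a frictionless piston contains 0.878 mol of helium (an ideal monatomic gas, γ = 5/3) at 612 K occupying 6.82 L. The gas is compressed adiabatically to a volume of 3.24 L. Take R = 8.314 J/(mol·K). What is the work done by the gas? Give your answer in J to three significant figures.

Adiabatic: TV^(γ−1) = const with γ = 5/3.
T₂ = T₁ (V₁/V₂)^(γ−1) = 612 × (6.82/3.24)^0.667 = 612 × 1.642 = 1005 K.
W_by = nCᵥ(T₁ − T₂) = (0.878)(12.47)(612 − 1005) = -4305 J.

W ≈ -4310 J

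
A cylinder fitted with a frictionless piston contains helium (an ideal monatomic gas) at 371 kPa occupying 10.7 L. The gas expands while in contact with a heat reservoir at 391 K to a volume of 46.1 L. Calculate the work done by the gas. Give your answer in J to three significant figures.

W ≈ 5800 J

Isothermal: W = nRT ln(V₂/V₁) = P₁V₁ ln(V₂/V₁).
P₁V₁ = (371 kPa)(10.7 L) = 3970 J.
W = 3970 × ln(46.1/10.7) = 3970 × 1.461
W_by_gas = 5798 J.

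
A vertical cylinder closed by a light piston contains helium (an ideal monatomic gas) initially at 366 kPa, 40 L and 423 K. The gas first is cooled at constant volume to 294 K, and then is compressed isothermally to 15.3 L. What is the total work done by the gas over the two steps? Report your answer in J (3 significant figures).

Step 1 (isochoric): W = 0 (constant volume).
After step 1: P = 254.4 kPa (V unchanged).
Step 2 (isothermal): W = P₁V₁ ln(V₂/V₁) = (10175) ln(15.3/40) = -9779 J.
W_total = 0 − 9779 = -9779 J.

W_total ≈ -9780 J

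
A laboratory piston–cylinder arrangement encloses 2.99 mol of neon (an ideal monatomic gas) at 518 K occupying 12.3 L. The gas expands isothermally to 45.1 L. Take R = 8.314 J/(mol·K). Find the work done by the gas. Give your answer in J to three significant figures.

W ≈ 16700 J

Isothermal: W = nRT ln(V₂/V₁).
W = (2.99)(8.314)(518) × ln(45.1/12.3)
  = 12877 × 1.299
W_by_gas = 16731 J.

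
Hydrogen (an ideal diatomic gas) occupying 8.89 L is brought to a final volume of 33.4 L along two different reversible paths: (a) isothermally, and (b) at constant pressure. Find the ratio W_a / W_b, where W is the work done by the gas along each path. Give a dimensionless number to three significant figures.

W_a / W_b ≈ 0.480

Path (a) isothermal: W = P₁V₁ ln(V₂/V₁) → W_a/(P₁V₁) = 1.324.
Path (b) isobaric: W = P₁(V₂ − V₁) → W_b/(P₁V₁) = 2.757.
W_a / W_b = 1.324 / 2.757 = 0.4801.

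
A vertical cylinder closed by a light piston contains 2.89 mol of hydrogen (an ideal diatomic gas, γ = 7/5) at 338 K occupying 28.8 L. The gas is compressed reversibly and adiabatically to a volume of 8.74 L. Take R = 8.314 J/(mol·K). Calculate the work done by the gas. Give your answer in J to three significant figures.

W ≈ -12400 J

Adiabatic: TV^(γ−1) = const with γ = 7/5.
T₂ = T₁ (V₁/V₂)^(γ−1) = 338 × (28.8/8.74)^0.4 = 338 × 1.611 = 544.6 K.
W_by = nCᵥ(T₁ − T₂) = (2.89)(20.79)(338 − 544.6) = -12410 J.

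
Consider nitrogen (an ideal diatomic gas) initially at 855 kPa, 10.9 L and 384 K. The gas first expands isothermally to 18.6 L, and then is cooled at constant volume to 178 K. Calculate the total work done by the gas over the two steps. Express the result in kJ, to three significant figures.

W_total ≈ 4.98 kJ

Step 1 (isothermal): W = P₁V₁ ln(V₂/V₁) = (9320) ln(18.6/10.9) = 4980 J.
Step 2 (isochoric): W = 0 (constant volume).
W_total = 4980 + 0 = 4980 J.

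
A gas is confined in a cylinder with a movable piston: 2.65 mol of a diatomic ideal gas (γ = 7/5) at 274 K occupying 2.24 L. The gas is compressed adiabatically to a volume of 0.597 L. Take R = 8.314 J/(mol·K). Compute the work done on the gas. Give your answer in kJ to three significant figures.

W ≈ 10.5 kJ

Adiabatic: TV^(γ−1) = const with γ = 7/5.
T₂ = T₁ (V₁/V₂)^(γ−1) = 274 × (2.24/0.597)^0.4 = 274 × 1.697 = 465 K.
W_by = nCᵥ(T₁ − T₂) = (2.65)(20.79)(274 − 465) = -10521 J.
Work on gas = −W_by = 10521 J.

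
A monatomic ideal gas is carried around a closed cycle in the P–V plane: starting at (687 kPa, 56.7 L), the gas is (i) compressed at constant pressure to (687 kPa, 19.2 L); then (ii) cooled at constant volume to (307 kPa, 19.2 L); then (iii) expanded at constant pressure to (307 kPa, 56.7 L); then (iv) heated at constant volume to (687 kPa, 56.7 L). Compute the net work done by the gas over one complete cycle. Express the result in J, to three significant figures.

W_net ≈ -14200 J

Constant-volume legs do no work.
W(i) = (687)(19.2 − 56.7) = -25762 J; W(iii) = (307)(56.7 − 19.2) = 11512 J.
W_net = -25762 + 11512 = -14250 J (the counter-clockwise enclosed area).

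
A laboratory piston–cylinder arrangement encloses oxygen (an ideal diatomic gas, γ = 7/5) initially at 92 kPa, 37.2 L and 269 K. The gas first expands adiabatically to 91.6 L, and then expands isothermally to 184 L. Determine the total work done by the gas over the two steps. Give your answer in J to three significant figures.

W_total ≈ 4250 J

Step 1 (adiabatic): W = (P₁V₁ − P₂V₂)/(γ−1) = (3422 − 2387)/0.4 = 2589 J.
After step 1: P = 26.06 kPa, V = 91.6 L, T = 187.6 K.
Step 2 (isothermal): W = P₁V₁ ln(V₂/V₁) = (2387) ln(184/91.6) = 1665 J.
W_total = 2589 + 1665 = 4254 J.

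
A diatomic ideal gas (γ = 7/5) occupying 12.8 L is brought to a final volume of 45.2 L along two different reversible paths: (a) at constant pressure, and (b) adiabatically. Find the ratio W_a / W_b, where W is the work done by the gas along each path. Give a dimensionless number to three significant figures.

W_a / W_b ≈ 2.55

Path (a) isobaric: W = P₁(V₂ − V₁) → W_a/(P₁V₁) = 2.531.
Path (b) adiabatic: W = P₁V₁(1 − (V₁/V₂)^(γ−1))/(γ−1) → W_b/(P₁V₁) = 0.9907.
W_a / W_b = 2.531 / 0.9907 = 2.555.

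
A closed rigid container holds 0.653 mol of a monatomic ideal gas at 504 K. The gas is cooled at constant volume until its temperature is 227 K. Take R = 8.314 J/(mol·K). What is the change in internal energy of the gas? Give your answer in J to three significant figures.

ΔU ≈ -2260 J

Constant volume ⇒ W = 0, so Q = ΔU = nCᵥΔT with Cᵥ = 3R/2 = 12.47 J/(mol·K).
ΔU = (0.653)(12.47)(227 − 504) = -2256 J.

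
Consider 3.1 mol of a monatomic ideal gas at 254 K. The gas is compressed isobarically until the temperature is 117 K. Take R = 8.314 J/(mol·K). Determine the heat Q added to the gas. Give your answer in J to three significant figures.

Q ≈ -8830 J

Isobaric: W = nRΔT = (3.1)(8.314)(-137) = -3531 J.
ΔU = nCᵥΔT with Cᵥ = 3R/2: ΔU = (3.1)(12.47)(-137) = -5296 J.
Q = ΔU + W = -5296 − 3531 = -8827 J.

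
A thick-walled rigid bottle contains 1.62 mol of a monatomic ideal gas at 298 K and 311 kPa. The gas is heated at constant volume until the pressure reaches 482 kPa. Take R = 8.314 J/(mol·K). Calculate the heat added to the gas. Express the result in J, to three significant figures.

Q ≈ 3310 J

Constant volume ⇒ W = 0, so Q = ΔU = nCᵥΔT with Cᵥ = 3R/2 = 12.47 J/(mol·K).
At constant V, T₂/T₁ = P₂/P₁ ⇒ ΔT = T₁(P₂/P₁ − 1) = 298·(482/311 − 1) = 163.9 K.
ΔU = (1.62)(12.47)(163.9) = 3310 J.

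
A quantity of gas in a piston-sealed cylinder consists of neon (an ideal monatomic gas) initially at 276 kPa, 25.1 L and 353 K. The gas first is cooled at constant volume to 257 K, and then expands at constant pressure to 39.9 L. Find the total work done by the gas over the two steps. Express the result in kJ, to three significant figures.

Step 1 (isochoric): W = 0 (constant volume).
After step 1: P = 200.9 kPa (V unchanged).
Step 2 (isobaric): W = PΔV = (200.9 kPa)(39.9 − 25.1 L) = 2974 J.
W_total = 0 + 2974 = 2974 J.

W_total ≈ 2.97 kJ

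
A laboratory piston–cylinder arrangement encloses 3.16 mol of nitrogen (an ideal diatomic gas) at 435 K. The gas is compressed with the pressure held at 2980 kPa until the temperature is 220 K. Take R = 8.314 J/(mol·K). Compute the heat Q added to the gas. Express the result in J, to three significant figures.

Q ≈ -19800 J

Isobaric: W = nRΔT = (3.16)(8.314)(-215) = -5649 J.
ΔU = nCᵥΔT with Cᵥ = 5R/2: ΔU = (3.16)(20.79)(-215) = -14121 J.
Q = ΔU + W = -14121 − 5649 = -19770 J.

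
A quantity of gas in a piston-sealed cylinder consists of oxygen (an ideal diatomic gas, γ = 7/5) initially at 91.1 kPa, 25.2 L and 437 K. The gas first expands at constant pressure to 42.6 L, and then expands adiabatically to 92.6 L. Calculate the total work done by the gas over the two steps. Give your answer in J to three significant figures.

W_total ≈ 4180 J

Step 1 (isobaric): W = PΔV = (91.1 kPa)(42.6 − 25.2 L) = 1585 J.
After step 1: P = 91.1 kPa, V = 42.6 L, T = 738.7 K.
Step 2 (adiabatic): W = (P₁V₁ − P₂V₂)/(γ−1) = (3881 − 2845)/0.4 = 2590 J.
W_total = 1585 + 2590 = 4175 J.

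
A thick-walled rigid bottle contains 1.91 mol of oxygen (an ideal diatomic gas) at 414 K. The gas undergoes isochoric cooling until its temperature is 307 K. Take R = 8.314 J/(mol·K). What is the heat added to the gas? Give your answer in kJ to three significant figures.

Constant volume ⇒ W = 0, so Q = ΔU = nCᵥΔT with Cᵥ = 5R/2 = 20.79 J/(mol·K).
ΔU = (1.91)(20.79)(307 − 414) = -4248 J.

Q ≈ -4.25 kJ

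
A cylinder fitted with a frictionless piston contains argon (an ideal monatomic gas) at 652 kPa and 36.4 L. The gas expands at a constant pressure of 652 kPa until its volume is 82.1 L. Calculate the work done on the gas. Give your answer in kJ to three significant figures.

W ≈ -29.8 kJ

Isobaric: W = P ΔV.
W = (652 kPa)(82.1 − 36.4 L) = (652)(45.7) = 29796 J.
Work on gas = −W_by = -29796 J.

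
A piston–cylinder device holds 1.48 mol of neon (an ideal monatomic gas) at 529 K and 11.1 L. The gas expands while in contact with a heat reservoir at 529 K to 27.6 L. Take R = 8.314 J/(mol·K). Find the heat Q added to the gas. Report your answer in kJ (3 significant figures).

Isothermal ⇒ ΔU = 0, so Q = W = nRT ln(V₂/V₁).
Q = (1.48)(8.314)(529) ln(27.6/11.1) = 6509 × 0.9109 = 5929 J.

Q ≈ 5.93 kJ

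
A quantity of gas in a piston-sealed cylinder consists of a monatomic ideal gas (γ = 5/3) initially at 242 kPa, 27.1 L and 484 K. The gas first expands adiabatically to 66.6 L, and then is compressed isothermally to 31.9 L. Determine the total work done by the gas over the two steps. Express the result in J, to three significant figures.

W_total ≈ 1780 J

Step 1 (adiabatic): W = (P₁V₁ − P₂V₂)/(γ−1) = (6558 − 3601)/0.667 = 4435 J.
After step 1: P = 54.07 kPa, V = 66.6 L, T = 265.8 K.
Step 2 (isothermal): W = P₁V₁ ln(V₂/V₁) = (3601) ln(31.9/66.6) = -2651 J.
W_total = 4435 − 2651 = 1785 J.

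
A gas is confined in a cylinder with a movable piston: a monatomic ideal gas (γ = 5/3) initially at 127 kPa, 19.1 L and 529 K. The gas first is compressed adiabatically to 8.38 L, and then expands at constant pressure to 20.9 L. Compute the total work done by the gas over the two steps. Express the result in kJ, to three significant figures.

W_total ≈ 3.61 kJ

Step 1 (adiabatic): W = (P₁V₁ − P₂V₂)/(γ−1) = (2426 − 4201)/0.667 = -2663 J.
After step 1: P = 501.3 kPa, V = 8.38 L, T = 916.2 K.
Step 2 (isobaric): W = PΔV = (501.3 kPa)(20.9 − 8.38 L) = 6277 J.
W_total = -2663 + 6277 = 3613 J.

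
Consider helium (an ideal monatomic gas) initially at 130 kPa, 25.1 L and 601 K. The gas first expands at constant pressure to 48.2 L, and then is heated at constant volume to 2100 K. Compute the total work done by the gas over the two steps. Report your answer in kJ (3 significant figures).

Step 1 (isobaric): W = PΔV = (130 kPa)(48.2 − 25.1 L) = 3003 J.
Step 2 (isochoric): W = 0 (constant volume).
W_total = 3003 + 0 = 3003 J.

W_total ≈ 3.00 kJ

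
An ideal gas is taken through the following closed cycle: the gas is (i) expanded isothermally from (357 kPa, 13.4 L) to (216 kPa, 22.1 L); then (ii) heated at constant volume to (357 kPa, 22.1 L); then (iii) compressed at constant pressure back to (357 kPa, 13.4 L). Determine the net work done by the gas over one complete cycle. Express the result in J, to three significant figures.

W_net ≈ -712 J

Leg (i): W = PᵢVᵢ ln(V_f/Vᵢ) = (4784) ln(22.1/13.4) = 2393 J.
Leg (ii): W = 0.
Leg (iii): W = PΔV = (357)(13.4 − 22.1) = -3106 J.
W_net = 2393 − 3106 = -712.5 J.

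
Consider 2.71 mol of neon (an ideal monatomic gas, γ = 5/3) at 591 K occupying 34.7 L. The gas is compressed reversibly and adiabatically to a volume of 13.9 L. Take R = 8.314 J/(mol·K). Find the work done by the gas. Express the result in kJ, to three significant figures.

Adiabatic: TV^(γ−1) = const with γ = 5/3.
T₂ = T₁ (V₁/V₂)^(γ−1) = 591 × (34.7/13.9)^0.667 = 591 × 1.84 = 1088 K.
W_by = nCᵥ(T₁ − T₂) = (2.71)(12.47)(591 − 1088) = -16783 J.

W ≈ -16.8 kJ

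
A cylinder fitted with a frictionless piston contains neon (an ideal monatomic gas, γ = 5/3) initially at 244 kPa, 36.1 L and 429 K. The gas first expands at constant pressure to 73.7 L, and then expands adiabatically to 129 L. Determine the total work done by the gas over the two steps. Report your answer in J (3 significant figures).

W_total ≈ 17600 J

Step 1 (isobaric): W = PΔV = (244 kPa)(73.7 − 36.1 L) = 9174 J.
After step 1: P = 244 kPa, V = 73.7 L, T = 875.8 K.
Step 2 (adiabatic): W = (P₁V₁ − P₂V₂)/(γ−1) = (17983 − 12382)/0.667 = 8402 J.
W_total = 9174 + 8402 = 17576 J.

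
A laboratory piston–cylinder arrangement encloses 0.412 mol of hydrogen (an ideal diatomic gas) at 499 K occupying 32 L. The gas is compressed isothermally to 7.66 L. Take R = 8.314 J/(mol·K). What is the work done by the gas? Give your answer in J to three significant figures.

W ≈ -2440 J

Isothermal: W = nRT ln(V₂/V₁).
W = (0.412)(8.314)(499) × ln(7.66/32)
  = 1709 × -1.43
W_by_gas = -2444 J.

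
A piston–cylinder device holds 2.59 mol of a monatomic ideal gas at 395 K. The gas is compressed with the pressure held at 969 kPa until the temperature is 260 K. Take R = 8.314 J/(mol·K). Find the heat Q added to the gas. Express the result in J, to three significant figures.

Q ≈ -7270 J

Isobaric: W = nRΔT = (2.59)(8.314)(-135) = -2907 J.
ΔU = nCᵥΔT with Cᵥ = 3R/2: ΔU = (2.59)(12.47)(-135) = -4360 J.
Q = ΔU + W = -4360 − 2907 = -7267 J.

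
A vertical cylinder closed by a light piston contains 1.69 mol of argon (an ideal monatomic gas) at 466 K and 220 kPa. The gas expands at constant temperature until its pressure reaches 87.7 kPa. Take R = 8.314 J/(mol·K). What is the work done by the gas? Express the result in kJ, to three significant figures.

W ≈ 6.02 kJ

Isothermal process: W = nRT ln(V₂/V₁) = nRT ln(P₁/P₂).
W = (1.69)(8.314)(466) × ln(220/87.7)
  = 6548 × ln(2.509) = 6548 × 0.9197
W_by_gas = 6022 J.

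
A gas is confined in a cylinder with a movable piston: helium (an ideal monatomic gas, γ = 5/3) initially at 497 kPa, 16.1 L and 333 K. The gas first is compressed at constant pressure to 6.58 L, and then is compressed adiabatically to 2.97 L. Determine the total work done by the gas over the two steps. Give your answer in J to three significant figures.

Step 1 (isobaric): W = PΔV = (497 kPa)(6.58 − 16.1 L) = -4731 J.
After step 1: P = 497 kPa, V = 6.58 L, T = 136.1 K.
Step 2 (adiabatic): W = (P₁V₁ − P₂V₂)/(γ−1) = (3270 − 5558)/0.667 = -3431 J.
W_total = -4731 − 3431 = -8163 J.

W_total ≈ -8160 J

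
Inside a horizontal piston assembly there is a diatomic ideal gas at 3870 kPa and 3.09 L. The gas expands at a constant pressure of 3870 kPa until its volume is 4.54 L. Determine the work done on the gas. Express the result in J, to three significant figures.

W ≈ -5610 J

Isobaric: W = P ΔV.
W = (3870 kPa)(4.54 − 3.09 L) = (3870)(1.45) = 5612 J.
Work on gas = −W_by = -5612 J.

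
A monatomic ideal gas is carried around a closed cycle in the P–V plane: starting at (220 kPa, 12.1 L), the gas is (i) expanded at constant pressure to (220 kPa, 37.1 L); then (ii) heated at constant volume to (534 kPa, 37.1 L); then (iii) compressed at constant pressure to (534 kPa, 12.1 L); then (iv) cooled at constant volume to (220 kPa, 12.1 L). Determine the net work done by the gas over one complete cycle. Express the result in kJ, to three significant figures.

W_net ≈ -7.85 kJ

Constant-volume legs do no work.
W(i) = (220)(37.1 − 12.1) = 5500 J; W(iii) = (534)(12.1 − 37.1) = -13350 J.
W_net = 5500 − 13350 = -7850 J (the counter-clockwise enclosed area).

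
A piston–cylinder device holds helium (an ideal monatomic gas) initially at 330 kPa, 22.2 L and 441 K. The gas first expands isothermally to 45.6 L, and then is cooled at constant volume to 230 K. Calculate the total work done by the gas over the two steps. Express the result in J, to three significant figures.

Step 1 (isothermal): W = P₁V₁ ln(V₂/V₁) = (7326) ln(45.6/22.2) = 5273 J.
Step 2 (isochoric): W = 0 (constant volume).
W_total = 5273 + 0 = 5273 J.

W_total ≈ 5270 J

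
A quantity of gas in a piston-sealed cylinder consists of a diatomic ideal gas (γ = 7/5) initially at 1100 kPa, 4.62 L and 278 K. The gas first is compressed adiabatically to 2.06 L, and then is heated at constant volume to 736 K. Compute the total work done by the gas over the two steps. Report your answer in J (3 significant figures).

Step 1 (adiabatic): W = (P₁V₁ − P₂V₂)/(γ−1) = (5082 − 7020)/0.4 = -4845 J.
Step 2 (isochoric): W = 0 (constant volume).
W_total = -4845 + 0 = -4845 J.

W_total ≈ -4850 J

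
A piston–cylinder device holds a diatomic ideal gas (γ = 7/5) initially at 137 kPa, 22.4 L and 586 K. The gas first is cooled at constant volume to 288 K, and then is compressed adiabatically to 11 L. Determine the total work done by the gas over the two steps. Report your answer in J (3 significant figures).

Step 1 (isochoric): W = 0 (constant volume).
After step 1: P = 67.33 kPa (V unchanged).
Step 2 (adiabatic): W = (P₁V₁ − P₂V₂)/(γ−1) = (1508 − 2004)/0.4 = -1241 J.
W_total = 0 − 1241 = -1241 J.

W_total ≈ -1240 J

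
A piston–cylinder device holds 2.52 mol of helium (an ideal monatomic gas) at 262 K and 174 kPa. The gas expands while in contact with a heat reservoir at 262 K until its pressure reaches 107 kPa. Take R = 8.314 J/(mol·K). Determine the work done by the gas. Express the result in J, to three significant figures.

Isothermal process: W = nRT ln(V₂/V₁) = nRT ln(P₁/P₂).
W = (2.52)(8.314)(262) × ln(174/107)
  = 5489 × ln(1.626) = 5489 × 0.4862
W_by_gas = 2669 J.

W ≈ 2670 J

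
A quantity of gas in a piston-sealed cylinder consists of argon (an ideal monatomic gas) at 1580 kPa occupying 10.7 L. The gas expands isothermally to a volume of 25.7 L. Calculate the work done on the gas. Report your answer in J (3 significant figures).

Isothermal: W = nRT ln(V₂/V₁) = P₁V₁ ln(V₂/V₁).
P₁V₁ = (1580 kPa)(10.7 L) = 16906 J.
W = 16906 × ln(25.7/10.7) = 16906 × 0.8762
W_by_gas = 14814 J; work on gas = −W_by = -14814 J.

W ≈ -14800 J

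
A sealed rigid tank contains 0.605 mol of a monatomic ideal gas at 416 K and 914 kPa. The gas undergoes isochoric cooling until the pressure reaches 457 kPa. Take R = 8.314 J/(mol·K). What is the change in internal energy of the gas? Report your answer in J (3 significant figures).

ΔU ≈ -1570 J

Constant volume ⇒ W = 0, so Q = ΔU = nCᵥΔT with Cᵥ = 3R/2 = 12.47 J/(mol·K).
At constant V, T₂/T₁ = P₂/P₁ ⇒ ΔT = T₁(P₂/P₁ − 1) = 416·(457/914 − 1) = -208 K.
ΔU = (0.605)(12.47)(-208) = -1569 J.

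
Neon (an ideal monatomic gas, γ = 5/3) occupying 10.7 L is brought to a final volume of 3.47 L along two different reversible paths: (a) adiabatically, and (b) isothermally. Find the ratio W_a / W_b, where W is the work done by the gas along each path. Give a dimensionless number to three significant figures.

Path (a) adiabatic: W = P₁V₁(1 − (V₁/V₂)^(γ−1))/(γ−1) → W_a/(P₁V₁) = -1.678.
Path (b) isothermal: W = P₁V₁ ln(V₂/V₁) → W_b/(P₁V₁) = -1.126.
W_a / W_b = -1.678 / -1.126 = 1.49.

W_a / W_b ≈ 1.49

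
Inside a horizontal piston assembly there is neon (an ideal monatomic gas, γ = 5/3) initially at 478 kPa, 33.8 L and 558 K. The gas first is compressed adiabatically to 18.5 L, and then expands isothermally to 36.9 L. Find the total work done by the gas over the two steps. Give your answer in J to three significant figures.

Step 1 (adiabatic): W = (P₁V₁ − P₂V₂)/(γ−1) = (16156 − 24146)/0.667 = -11984 J.
After step 1: P = 1305 kPa, V = 18.5 L, T = 833.9 K.
Step 2 (isothermal): W = P₁V₁ ln(V₂/V₁) = (24146) ln(36.9/18.5) = 16671 J.
W_total = -11984 + 16671 = 4687 J.

W_total ≈ 4690 J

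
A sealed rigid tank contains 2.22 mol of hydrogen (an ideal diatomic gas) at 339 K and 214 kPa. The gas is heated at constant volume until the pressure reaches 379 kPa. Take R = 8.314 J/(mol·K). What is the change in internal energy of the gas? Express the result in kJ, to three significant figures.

Constant volume ⇒ W = 0, so Q = ΔU = nCᵥΔT with Cᵥ = 5R/2 = 20.79 J/(mol·K).
At constant V, T₂/T₁ = P₂/P₁ ⇒ ΔT = T₁(P₂/P₁ − 1) = 339·(379/214 − 1) = 261.4 K.
ΔU = (2.22)(20.79)(261.4) = 12061 J.

ΔU ≈ 12.1 kJ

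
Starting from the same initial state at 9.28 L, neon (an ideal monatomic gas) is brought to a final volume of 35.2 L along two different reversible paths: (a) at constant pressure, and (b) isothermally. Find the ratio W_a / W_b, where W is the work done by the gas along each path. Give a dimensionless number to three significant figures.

W_a / W_b ≈ 2.10

Path (a) isobaric: W = P₁(V₂ − V₁) → W_a/(P₁V₁) = 2.793.
Path (b) isothermal: W = P₁V₁ ln(V₂/V₁) → W_b/(P₁V₁) = 1.333.
W_a / W_b = 2.793 / 1.333 = 2.095.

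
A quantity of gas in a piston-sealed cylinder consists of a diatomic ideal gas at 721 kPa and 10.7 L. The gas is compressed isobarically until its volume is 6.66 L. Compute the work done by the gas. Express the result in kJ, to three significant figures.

Isobaric: W = P ΔV.
W = (721 kPa)(6.66 − 10.7 L) = (721)(-4.04) = -2913 J.

W ≈ -2.91 kJ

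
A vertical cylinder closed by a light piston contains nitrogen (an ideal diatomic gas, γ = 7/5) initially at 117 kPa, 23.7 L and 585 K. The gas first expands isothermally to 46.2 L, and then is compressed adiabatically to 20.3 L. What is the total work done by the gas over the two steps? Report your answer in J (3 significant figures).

Step 1 (isothermal): W = P₁V₁ ln(V₂/V₁) = (2773) ln(46.2/23.7) = 1851 J.
After step 1: P = 60.02 kPa, V = 46.2 L, T = 585 K.
Step 2 (adiabatic): W = (P₁V₁ − P₂V₂)/(γ−1) = (2773 − 3853)/0.4 = -2700 J.
W_total = 1851 − 2700 = -849.2 J.

W_total ≈ -849 J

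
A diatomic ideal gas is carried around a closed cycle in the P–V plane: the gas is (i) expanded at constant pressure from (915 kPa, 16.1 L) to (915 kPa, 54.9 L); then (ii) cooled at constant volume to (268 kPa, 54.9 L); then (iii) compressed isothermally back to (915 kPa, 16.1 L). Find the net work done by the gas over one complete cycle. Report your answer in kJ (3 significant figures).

W_net ≈ 17.5 kJ

Leg (i): W = PΔV = (915)(54.9 − 16.1) = 35502 J.
Leg (ii): W = 0.
Leg (iii): W = PᵢVᵢ ln(V_f/Vᵢ) = (14713) ln(16.1/54.9) = -18049 J.
W_net = 35502 − 18049 = 17453 J.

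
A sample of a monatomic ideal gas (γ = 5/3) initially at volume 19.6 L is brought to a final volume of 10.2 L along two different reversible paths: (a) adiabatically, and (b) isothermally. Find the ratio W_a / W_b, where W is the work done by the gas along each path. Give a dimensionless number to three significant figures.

W_a / W_b ≈ 1.25

Path (a) adiabatic: W = P₁V₁(1 − (V₁/V₂)^(γ−1))/(γ−1) → W_a/(P₁V₁) = -0.8184.
Path (b) isothermal: W = P₁V₁ ln(V₂/V₁) → W_b/(P₁V₁) = -0.6531.
W_a / W_b = -0.8184 / -0.6531 = 1.253.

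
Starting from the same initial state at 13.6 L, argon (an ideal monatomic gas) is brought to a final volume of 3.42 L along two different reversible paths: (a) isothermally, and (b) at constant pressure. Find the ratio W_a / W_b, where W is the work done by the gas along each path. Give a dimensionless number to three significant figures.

W_a / W_b ≈ 1.84

Path (a) isothermal: W = P₁V₁ ln(V₂/V₁) → W_a/(P₁V₁) = -1.38.
Path (b) isobaric: W = P₁(V₂ − V₁) → W_b/(P₁V₁) = -0.7485.
W_a / W_b = -1.38 / -0.7485 = 1.844.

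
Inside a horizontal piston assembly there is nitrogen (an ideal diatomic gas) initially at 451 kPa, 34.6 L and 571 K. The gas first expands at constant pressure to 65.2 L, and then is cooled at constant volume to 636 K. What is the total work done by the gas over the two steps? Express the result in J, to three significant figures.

Step 1 (isobaric): W = PΔV = (451 kPa)(65.2 − 34.6 L) = 13801 J.
Step 2 (isochoric): W = 0 (constant volume).
W_total = 13801 + 0 = 13801 J.

W_total ≈ 13800 J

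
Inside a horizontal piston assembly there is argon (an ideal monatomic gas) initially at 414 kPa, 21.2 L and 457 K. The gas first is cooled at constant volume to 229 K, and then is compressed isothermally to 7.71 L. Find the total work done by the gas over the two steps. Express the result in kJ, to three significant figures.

Step 1 (isochoric): W = 0 (constant volume).
After step 1: P = 207.5 kPa (V unchanged).
Step 2 (isothermal): W = P₁V₁ ln(V₂/V₁) = (4398) ln(7.71/21.2) = -4449 J.
W_total = 0 − 4449 = -4449 J.

W_total ≈ -4.45 kJ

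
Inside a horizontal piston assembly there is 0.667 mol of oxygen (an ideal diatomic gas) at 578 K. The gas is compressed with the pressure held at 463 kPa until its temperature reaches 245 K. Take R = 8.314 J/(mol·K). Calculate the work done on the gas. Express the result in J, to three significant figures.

W ≈ 1850 J

Isobaric: W = P ΔV = nR ΔT.
W = (0.667)(8.314)(245 − 578) = -1847 J.
Work on gas = −W_by = 1847 J.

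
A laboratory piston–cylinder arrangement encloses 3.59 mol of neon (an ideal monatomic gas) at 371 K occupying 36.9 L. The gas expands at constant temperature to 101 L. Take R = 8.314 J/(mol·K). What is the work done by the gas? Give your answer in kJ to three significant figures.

W ≈ 11.1 kJ

Isothermal: W = nRT ln(V₂/V₁).
W = (3.59)(8.314)(371) × ln(101/36.9)
  = 11073 × 1.007
W_by_gas = 11150 J.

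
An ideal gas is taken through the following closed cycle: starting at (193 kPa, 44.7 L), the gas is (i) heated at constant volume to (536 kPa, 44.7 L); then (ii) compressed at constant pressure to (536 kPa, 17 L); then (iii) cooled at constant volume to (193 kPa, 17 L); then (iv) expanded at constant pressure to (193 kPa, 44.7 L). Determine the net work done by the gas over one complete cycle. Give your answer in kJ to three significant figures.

W_net ≈ -9.50 kJ

Constant-volume legs do no work.
W(ii) = (536)(17 − 44.7) = -14847 J; W(iv) = (193)(44.7 − 17) = 5346 J.
W_net = -14847 + 5346 = -9501 J (the counter-clockwise enclosed area).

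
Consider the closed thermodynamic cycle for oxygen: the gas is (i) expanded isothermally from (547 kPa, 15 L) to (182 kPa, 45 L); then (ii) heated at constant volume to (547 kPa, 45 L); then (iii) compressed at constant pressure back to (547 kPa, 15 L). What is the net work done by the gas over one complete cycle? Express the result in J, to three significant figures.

W_net ≈ -7400 J

Leg (i): W = PᵢVᵢ ln(V_f/Vᵢ) = (8205) ln(45/15) = 9014 J.
Leg (ii): W = 0.
Leg (iii): W = PΔV = (547)(15 − 45) = -16410 J.
W_net = 9014 − 16410 = -7396 J.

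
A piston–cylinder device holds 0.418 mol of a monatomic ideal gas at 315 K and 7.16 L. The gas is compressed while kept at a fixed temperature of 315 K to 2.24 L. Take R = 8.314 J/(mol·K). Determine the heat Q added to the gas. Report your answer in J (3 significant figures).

Q ≈ -1270 J

Isothermal ⇒ ΔU = 0, so Q = W = nRT ln(V₂/V₁).
Q = (0.418)(8.314)(315) ln(2.24/7.16) = 1095 × -1.162 = -1272 J.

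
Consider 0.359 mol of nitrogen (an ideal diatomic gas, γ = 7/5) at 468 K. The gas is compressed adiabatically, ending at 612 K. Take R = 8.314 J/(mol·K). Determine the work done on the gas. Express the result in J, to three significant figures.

Adiabatic ⇒ Q = 0, so W_by = −ΔU = nCᵥ(T₁ − T₂).
Cᵥ = 5R/2 = 20.79 J/(mol·K).
W = (0.359)(20.79)(468 − 612) = -1075 J.
Work on gas = −W_by = 1075 J.

W ≈ 1070 J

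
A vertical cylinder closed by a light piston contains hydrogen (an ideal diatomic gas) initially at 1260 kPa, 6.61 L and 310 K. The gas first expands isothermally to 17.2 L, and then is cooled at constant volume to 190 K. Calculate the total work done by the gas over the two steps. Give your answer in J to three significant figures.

W_total ≈ 7960 J

Step 1 (isothermal): W = P₁V₁ ln(V₂/V₁) = (8329) ln(17.2/6.61) = 7965 J.
Step 2 (isochoric): W = 0 (constant volume).
W_total = 7965 + 0 = 7965 J.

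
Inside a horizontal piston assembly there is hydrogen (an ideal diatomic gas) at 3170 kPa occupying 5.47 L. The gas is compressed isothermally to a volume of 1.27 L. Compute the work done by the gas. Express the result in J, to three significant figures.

Isothermal: W = nRT ln(V₂/V₁) = P₁V₁ ln(V₂/V₁).
P₁V₁ = (3170 kPa)(5.47 L) = 17340 J.
W = 17340 × ln(1.27/5.47) = 17340 × -1.46
W_by_gas = -25321 J.

W ≈ -25300 J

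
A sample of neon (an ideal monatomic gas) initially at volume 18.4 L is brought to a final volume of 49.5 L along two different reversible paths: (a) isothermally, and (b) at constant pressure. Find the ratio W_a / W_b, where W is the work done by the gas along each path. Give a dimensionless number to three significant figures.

W_a / W_b ≈ 0.585

Path (a) isothermal: W = P₁V₁ ln(V₂/V₁) → W_a/(P₁V₁) = 0.9896.
Path (b) isobaric: W = P₁(V₂ − V₁) → W_b/(P₁V₁) = 1.69.
W_a / W_b = 0.9896 / 1.69 = 0.5855.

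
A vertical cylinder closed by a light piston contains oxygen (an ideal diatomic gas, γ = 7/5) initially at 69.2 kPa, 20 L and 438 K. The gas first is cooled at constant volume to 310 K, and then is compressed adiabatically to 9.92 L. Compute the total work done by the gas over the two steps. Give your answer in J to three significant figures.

W_total ≈ -793 J

Step 1 (isochoric): W = 0 (constant volume).
After step 1: P = 48.98 kPa (V unchanged).
Step 2 (adiabatic): W = (P₁V₁ − P₂V₂)/(γ−1) = (979.5 − 1297)/0.4 = -792.8 J.
W_total = 0 − 792.8 = -792.8 J.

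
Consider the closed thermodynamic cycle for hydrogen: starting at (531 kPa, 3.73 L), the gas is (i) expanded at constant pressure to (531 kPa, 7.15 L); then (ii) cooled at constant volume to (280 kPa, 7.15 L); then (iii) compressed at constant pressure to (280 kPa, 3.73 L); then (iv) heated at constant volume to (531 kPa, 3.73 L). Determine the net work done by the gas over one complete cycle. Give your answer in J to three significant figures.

Constant-volume legs do no work.
W(i) = (531)(7.15 − 3.73) = 1816 J; W(iii) = (280)(3.73 − 7.15) = -957.6 J.
W_net = 1816 − 957.6 = 858.4 J (the clockwise enclosed area).

W_net ≈ 858 J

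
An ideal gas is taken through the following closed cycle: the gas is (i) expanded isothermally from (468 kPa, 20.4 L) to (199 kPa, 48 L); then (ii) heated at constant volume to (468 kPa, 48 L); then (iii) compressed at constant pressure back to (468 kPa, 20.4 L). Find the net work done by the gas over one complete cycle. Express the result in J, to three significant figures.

Leg (i): W = PᵢVᵢ ln(V_f/Vᵢ) = (9547) ln(48/20.4) = 8169 J.
Leg (ii): W = 0.
Leg (iii): W = PΔV = (468)(20.4 − 48) = -12917 J.
W_net = 8169 − 12917 = -4748 J.

W_net ≈ -4750 J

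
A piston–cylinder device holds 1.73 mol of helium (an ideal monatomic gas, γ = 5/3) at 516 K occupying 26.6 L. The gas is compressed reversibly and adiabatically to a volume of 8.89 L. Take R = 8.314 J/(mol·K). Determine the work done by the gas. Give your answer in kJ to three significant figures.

Adiabatic: TV^(γ−1) = const with γ = 5/3.
T₂ = T₁ (V₁/V₂)^(γ−1) = 516 × (26.6/8.89)^0.667 = 516 × 2.076 = 1071 K.
W_by = nCᵥ(T₁ − T₂) = (1.73)(12.47)(516 − 1071) = -11984 J.

W ≈ -12.0 kJ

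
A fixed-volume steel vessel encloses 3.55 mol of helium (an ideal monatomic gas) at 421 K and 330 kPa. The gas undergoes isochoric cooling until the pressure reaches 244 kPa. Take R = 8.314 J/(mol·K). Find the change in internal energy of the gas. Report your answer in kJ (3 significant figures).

ΔU ≈ -4.86 kJ

Constant volume ⇒ W = 0, so Q = ΔU = nCᵥΔT with Cᵥ = 3R/2 = 12.47 J/(mol·K).
At constant V, T₂/T₁ = P₂/P₁ ⇒ ΔT = T₁(P₂/P₁ − 1) = 421·(244/330 − 1) = -109.7 K.
ΔU = (3.55)(12.47)(-109.7) = -4857 J.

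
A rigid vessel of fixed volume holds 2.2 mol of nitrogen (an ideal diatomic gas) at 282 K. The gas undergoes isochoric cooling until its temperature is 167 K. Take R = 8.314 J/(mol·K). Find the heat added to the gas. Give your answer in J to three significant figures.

Q ≈ -5260 J

Constant volume ⇒ W = 0, so Q = ΔU = nCᵥΔT with Cᵥ = 5R/2 = 20.79 J/(mol·K).
ΔU = (2.2)(20.79)(167 − 282) = -5259 J.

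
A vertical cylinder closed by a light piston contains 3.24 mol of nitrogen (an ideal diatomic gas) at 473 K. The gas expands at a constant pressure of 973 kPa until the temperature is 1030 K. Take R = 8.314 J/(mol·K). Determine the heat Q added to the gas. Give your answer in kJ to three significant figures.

Isobaric: W = nRΔT = (3.24)(8.314)(557) = 15004 J.
ΔU = nCᵥΔT with Cᵥ = 5R/2: ΔU = (3.24)(20.79)(557) = 37510 J.
Q = ΔU + W = 37510 + 15004 = 52514 J.

Q ≈ 52.5 kJ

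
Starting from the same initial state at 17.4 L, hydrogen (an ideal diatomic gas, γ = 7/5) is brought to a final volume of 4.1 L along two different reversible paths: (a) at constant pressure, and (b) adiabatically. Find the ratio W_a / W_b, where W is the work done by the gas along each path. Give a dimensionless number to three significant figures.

Path (a) isobaric: W = P₁(V₂ − V₁) → W_a/(P₁V₁) = -0.7644.
Path (b) adiabatic: W = P₁V₁(1 − (V₁/V₂)^(γ−1))/(γ−1) → W_b/(P₁V₁) = -1.957.
W_a / W_b = -0.7644 / -1.957 = 0.3906.

W_a / W_b ≈ 0.391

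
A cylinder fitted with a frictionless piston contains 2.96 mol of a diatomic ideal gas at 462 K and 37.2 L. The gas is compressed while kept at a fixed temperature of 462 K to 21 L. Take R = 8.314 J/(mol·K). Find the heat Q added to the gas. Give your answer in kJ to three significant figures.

Q ≈ -6.50 kJ

Isothermal ⇒ ΔU = 0, so Q = W = nRT ln(V₂/V₁).
Q = (2.96)(8.314)(462) ln(21/37.2) = 11370 × -0.5718 = -6501 J.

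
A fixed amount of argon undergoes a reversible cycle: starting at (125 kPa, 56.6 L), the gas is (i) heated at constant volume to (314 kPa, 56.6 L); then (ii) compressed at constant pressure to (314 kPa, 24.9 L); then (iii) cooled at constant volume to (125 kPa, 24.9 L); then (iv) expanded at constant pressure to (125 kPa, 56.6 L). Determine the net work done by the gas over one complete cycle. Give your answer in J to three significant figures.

Constant-volume legs do no work.
W(ii) = (314)(24.9 − 56.6) = -9954 J; W(iv) = (125)(56.6 − 24.9) = 3963 J.
W_net = -9954 + 3963 = -5991 J (the counter-clockwise enclosed area).

W_net ≈ -5990 J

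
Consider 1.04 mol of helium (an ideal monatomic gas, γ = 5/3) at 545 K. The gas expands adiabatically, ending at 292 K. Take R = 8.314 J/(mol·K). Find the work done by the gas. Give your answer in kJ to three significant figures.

Adiabatic ⇒ Q = 0, so W_by = −ΔU = nCᵥ(T₁ − T₂).
Cᵥ = 3R/2 = 12.47 J/(mol·K).
W = (1.04)(12.47)(545 − 292) = 3281 J.

W ≈ 3.28 kJ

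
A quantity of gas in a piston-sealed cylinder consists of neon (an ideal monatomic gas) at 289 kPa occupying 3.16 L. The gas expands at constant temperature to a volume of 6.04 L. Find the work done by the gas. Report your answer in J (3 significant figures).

Isothermal: W = nRT ln(V₂/V₁) = P₁V₁ ln(V₂/V₁).
P₁V₁ = (289 kPa)(3.16 L) = 913.2 J.
W = 913.2 × ln(6.04/3.16) = 913.2 × 0.6478
W_by_gas = 591.6 J.

W ≈ 592 J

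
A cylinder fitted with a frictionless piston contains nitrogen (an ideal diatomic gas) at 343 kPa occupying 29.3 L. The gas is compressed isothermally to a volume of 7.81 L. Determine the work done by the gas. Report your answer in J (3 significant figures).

Isothermal: W = nRT ln(V₂/V₁) = P₁V₁ ln(V₂/V₁).
P₁V₁ = (343 kPa)(29.3 L) = 10050 J.
W = 10050 × ln(7.81/29.3) = 10050 × -1.322
W_by_gas = -13288 J.

W ≈ -13300 J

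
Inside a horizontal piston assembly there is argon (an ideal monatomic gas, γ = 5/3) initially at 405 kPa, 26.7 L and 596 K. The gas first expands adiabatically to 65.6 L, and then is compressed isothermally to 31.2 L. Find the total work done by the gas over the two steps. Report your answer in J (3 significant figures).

W_total ≈ 2900 J

Step 1 (adiabatic): W = (P₁V₁ − P₂V₂)/(γ−1) = (10814 − 5939)/0.667 = 7312 J.
After step 1: P = 90.53 kPa, V = 65.6 L, T = 327.3 K.
Step 2 (isothermal): W = P₁V₁ ln(V₂/V₁) = (5939) ln(31.2/65.6) = -4414 J.
W_total = 7312 − 4414 = 2898 J.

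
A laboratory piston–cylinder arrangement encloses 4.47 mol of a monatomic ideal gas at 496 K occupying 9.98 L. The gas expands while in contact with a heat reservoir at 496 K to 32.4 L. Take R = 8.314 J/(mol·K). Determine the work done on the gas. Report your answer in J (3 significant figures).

Isothermal: W = nRT ln(V₂/V₁).
W = (4.47)(8.314)(496) × ln(32.4/9.98)
  = 18433 × 1.178
W_by_gas = 21706 J; work on gas = −W_by = -21706 J.

W ≈ -21700 J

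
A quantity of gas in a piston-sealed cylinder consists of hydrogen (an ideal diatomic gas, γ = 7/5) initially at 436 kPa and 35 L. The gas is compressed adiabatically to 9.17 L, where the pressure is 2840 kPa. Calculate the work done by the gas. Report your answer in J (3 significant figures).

W ≈ -27000 J

Adiabatic: W = (P₁V₁ − P₂V₂)/(γ − 1) with γ = 7/5.
P₁V₁ = 15260 J, P₂V₂ = 26043 J.
W = (15260 − 26043) / 0.4 = -26957 J.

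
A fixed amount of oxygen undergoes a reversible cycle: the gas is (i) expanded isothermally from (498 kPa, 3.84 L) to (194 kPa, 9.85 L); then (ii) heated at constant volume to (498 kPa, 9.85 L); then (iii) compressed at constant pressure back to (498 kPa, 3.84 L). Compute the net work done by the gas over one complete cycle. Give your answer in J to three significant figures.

Leg (i): W = PᵢVᵢ ln(V_f/Vᵢ) = (1912) ln(9.85/3.84) = 1801 J.
Leg (ii): W = 0.
Leg (iii): W = PΔV = (498)(3.84 − 9.85) = -2993 J.
W_net = 1801 − 2993 = -1192 J.

W_net ≈ -1190 J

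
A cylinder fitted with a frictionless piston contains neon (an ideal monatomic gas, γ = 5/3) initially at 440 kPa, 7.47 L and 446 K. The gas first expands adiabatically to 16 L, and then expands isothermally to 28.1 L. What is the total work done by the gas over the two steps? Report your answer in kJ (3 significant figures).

Step 1 (adiabatic): W = (P₁V₁ − P₂V₂)/(γ−1) = (3287 − 1978)/0.667 = 1963 J.
After step 1: P = 123.6 kPa, V = 16 L, T = 268.4 K.
Step 2 (isothermal): W = P₁V₁ ln(V₂/V₁) = (1978) ln(28.1/16) = 1114 J.
W_total = 1963 + 1114 = 3077 J.

W_total ≈ 3.08 kJ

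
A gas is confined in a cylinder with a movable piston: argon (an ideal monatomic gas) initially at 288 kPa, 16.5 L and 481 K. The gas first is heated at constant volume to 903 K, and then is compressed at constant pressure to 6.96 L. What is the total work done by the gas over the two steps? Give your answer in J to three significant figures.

W_total ≈ -5160 J

Step 1 (isochoric): W = 0 (constant volume).
After step 1: P = 540.7 kPa (V unchanged).
Step 2 (isobaric): W = PΔV = (540.7 kPa)(6.96 − 16.5 L) = -5158 J.
W_total = 0 − 5158 = -5158 J.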